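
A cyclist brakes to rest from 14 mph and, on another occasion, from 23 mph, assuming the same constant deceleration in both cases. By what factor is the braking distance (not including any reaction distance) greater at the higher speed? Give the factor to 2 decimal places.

Braking distance d = v²/(2a), so with a fixed, d ∝ v².
Factor = (23/14)² = 1.6429² = 2.6991.

Factor ≈ 2.70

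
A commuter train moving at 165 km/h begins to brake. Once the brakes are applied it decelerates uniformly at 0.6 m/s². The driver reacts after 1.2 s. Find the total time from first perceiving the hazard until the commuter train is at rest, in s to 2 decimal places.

165 km/h ÷ 3.6 = 45.8333 m/s.
Braking time = v/a = 45.8333 / 0.600 = 76.389 s.
Total = 1.2 + 76.389 = 77.589 s.

Total time ≈ 77.59 s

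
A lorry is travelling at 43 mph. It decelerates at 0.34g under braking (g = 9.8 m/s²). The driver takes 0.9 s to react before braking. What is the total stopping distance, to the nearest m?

Total stopping distance ≈ 73 m

43 mph × 0.44704 = 19.2227 m/s.
a = 0.34 × 9.8 = 3.332 m/s².
Reaction distance = v·t_r = 19.2227 × 0.9 = 17.300 m.
Braking distance = v²/(2a) = 19.2227² / (2 × 3.332) = 369.512 / 6.664 = 55.449 m.
Total = 17.300 + 55.449 = 72.749 m.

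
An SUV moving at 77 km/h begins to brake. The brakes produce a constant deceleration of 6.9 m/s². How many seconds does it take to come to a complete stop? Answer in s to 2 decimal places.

77 km/h ÷ 3.6 = 21.3889 m/s.
Braking time = v/a = 21.3889 / 6.900 = 3.100 s.

Braking time ≈ 3.10 s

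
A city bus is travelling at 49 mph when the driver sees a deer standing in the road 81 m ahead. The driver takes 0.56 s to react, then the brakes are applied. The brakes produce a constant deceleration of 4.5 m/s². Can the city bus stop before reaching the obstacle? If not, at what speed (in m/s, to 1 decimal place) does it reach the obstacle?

Yes — it stops about 15.4 m short of the obstacle, so it never reaches it

49 mph × 0.44704 = 21.9050 m/s.
Reaction distance = 21.9050 × 0.56 = 12.267 m.
Braking distance = v²/(2a) = 479.829 / 9.000 = 53.314 m.
Total stopping distance = 12.267 + 53.314 = 65.581 m, vs 81 m available — it stops with 81 − 65.581 = 15.419 m to spare.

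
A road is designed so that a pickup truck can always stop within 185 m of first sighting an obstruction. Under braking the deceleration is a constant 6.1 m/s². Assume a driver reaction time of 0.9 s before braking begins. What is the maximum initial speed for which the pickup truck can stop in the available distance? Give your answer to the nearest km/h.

Maximum speed ≈ 152 km/h

Stopping distance: v·t_r + v²/(2a) = 185 with t_r = 0.9 s and a = 6.100 m/s².
So v² + 10.980 v − 2257.00 = 0.
Positive root: v = −a·t_r + √((a·t_r)² + 2a·d) = −5.490 + √(30.140 + 2257.00) = 42.3341 m/s.
42.3341 m/s × 3.6 = 152.403 km/h.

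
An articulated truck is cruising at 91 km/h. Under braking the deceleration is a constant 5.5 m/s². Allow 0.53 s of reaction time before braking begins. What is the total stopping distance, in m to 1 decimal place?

91 km/h ÷ 3.6 = 25.2778 m/s.
Reaction distance = v·t_r = 25.2778 × 0.53 = 13.397 m.
Braking distance = v²/(2a) = 25.2778² / (2 × 5.500) = 638.967 / 11.000 = 58.088 m.
Total = 13.397 + 58.088 = 71.485 m.

Total stopping distance ≈ 71.5 m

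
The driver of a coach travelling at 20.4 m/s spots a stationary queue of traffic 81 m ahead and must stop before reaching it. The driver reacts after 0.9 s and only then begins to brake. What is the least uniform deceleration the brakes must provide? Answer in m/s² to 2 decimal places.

Required deceleration ≈ 3.32 m/s²

Distance covered during reaction = 20.4000 × 0.9 = 18.360 m.
Distance available for braking: 81 − 18.360 = 62.640 m.
v² = 2a·d ⇒ a = v²/(2d) = 20.4000² / (2 × 62.640) = 416.160 / 125.280 = 3.3218 m/s².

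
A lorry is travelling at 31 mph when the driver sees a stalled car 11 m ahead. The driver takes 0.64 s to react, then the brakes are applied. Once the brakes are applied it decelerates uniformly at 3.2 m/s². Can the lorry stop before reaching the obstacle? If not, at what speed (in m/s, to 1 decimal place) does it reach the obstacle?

31 mph × 0.44704 = 13.8582 m/s.
Reaction distance = 13.8582 × 0.64 = 8.869 m.
Braking distance needed to stop: v²/(2a) = 192.050 / 6.400 = 30.008 m, so total needed = 8.869 + 30.008 = 38.877 m > 11 m — it cannot stop.
Distance remaining when braking begins: 11 − 8.869 = 2.131 m.
v² = v₀² − 2a·d = 192.050 − 2 × 3.200 × 2.131 = 178.412 m²/s².
v = √178.412 = 13.357 m/s.

No — it strikes the obstacle at 13.4 m/s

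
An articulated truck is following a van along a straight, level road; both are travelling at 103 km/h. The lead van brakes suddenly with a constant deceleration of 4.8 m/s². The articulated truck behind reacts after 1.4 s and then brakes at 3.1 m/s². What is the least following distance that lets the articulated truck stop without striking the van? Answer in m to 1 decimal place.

103 km/h ÷ 3.6 = 28.6111 m/s.
Leader travels v²/(2a_L) = 818.595 / 9.600 = 85.270 m before stopping.
Follower covers v·t_r = 28.6111 × 1.4 = 40.056 m while reacting, then v²/(2a_F) = 818.595 / 6.200 = 132.031 m while braking, for a total of 40.056 + 132.031 = 172.087 m.
Since a_F ≤ a_L and the follower starts braking later, the follower is never slower than the leader, so the closest approach is when both have stopped.
Minimum gap = 172.087 − 85.270 = 86.817 m.

Minimum gap ≈ 86.8 m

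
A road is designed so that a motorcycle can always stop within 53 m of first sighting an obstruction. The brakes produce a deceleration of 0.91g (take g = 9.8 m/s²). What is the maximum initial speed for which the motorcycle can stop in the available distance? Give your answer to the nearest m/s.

Maximum speed ≈ 31 m/s

a = 0.91 × 9.8 = 8.918 m/s².
v²/(2a) = d ⇒ v = √(2 × 8.918 × 53) = √945.31 = 30.7459 m/s.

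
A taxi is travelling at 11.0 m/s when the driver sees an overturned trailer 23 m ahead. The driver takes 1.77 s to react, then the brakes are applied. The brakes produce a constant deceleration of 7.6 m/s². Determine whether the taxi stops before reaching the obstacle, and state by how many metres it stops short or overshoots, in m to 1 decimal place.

No — it overshoots by 4.4 m

Reaction distance = 11.0000 × 1.77 = 19.470 m.
Braking distance = v²/(2a) = 121.000 / 15.200 = 7.961 m.
Total stopping distance = 19.470 + 7.961 = 27.431 m, vs 23 m available — it cannot stop in time and overshoots by 27.431 − 23 = 4.431 m.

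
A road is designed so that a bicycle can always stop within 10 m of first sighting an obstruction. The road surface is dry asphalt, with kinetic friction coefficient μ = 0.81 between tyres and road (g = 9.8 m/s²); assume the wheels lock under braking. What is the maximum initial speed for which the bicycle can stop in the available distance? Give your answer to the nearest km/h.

a = μg = 0.81 × 9.8 = 7.938 m/s².
v²/(2a) = d ⇒ v = √(2 × 7.938 × 10) = √158.76 = 12.6000 m/s.
12.6000 m/s × 3.6 = 45.360 km/h.

Maximum speed ≈ 45 km/h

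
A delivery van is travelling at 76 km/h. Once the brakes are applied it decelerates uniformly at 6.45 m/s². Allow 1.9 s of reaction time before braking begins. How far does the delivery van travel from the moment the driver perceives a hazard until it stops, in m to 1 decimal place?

76 km/h ÷ 3.6 = 21.1111 m/s.
Reaction distance = v·t_r = 21.1111 × 1.9 = 40.111 m.
Braking distance = v²/(2a) = 21.1111² / (2 × 6.450) = 445.679 / 12.900 = 34.549 m.
Total = 40.111 + 34.549 = 74.660 m.

Total stopping distance ≈ 74.7 m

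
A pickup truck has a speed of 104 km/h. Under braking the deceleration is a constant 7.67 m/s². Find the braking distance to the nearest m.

104 km/h ÷ 3.6 = 28.8889 m/s.
Braking distance = v²/(2a) = 28.8889² / (2 × 7.670) = 834.569 / 15.340 = 54.405 m.

Braking distance ≈ 54 m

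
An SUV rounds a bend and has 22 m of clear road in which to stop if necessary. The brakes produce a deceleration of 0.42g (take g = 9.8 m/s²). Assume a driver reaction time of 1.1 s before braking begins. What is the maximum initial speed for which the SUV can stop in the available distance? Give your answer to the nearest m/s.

a = 0.42 × 9.8 = 4.116 m/s².
Stopping distance: v·t_r + v²/(2a) = 22 with t_r = 1.1 s and a = 4.116 m/s².
So v² + 9.055 v − 181.10 = 0.
Positive root: v = −a·t_r + √((a·t_r)² + 2a·d) = −4.528 + √(20.503 + 181.10) = 9.6707 m/s.

Maximum speed ≈ 10 m/s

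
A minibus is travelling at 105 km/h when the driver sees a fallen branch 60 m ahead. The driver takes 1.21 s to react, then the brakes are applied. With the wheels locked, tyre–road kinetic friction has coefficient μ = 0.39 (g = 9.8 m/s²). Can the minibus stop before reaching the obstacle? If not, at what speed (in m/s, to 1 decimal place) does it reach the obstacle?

105 km/h ÷ 3.6 = 29.1667 m/s.
a = μg = 0.39 × 9.8 = 3.822 m/s².
Reaction distance = 29.1667 × 1.21 = 35.292 m.
Braking distance needed to stop: v²/(2a) = 850.696 / 7.644 = 111.289 m, so total needed = 35.292 + 111.289 = 146.581 m > 60 m — it cannot stop.
Distance remaining when braking begins: 60 − 35.292 = 24.708 m.
v² = v₀² − 2a·d = 850.696 − 2 × 3.822 × 24.708 = 661.828 m²/s².
v = √661.828 = 25.726 m/s.

No — it strikes the obstacle at 25.7 m/s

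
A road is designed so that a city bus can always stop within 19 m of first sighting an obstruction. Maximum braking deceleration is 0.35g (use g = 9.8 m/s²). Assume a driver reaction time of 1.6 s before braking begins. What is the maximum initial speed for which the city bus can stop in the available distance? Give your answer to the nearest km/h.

Maximum speed ≈ 26 km/h

a = 0.35 × 9.8 = 3.430 m/s².
Stopping distance: v·t_r + v²/(2a) = 19 with t_r = 1.6 s and a = 3.430 m/s².
So v² + 10.976 v − 130.34 = 0.
Positive root: v = −a·t_r + √((a·t_r)² + 2a·d) = −5.488 + √(30.118 + 130.34) = 7.1792 m/s.
7.1792 m/s × 3.6 = 25.845 km/h.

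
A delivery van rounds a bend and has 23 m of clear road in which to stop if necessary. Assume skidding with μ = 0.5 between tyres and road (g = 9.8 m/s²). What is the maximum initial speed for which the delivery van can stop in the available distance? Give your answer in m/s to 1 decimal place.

Maximum speed ≈ 15.0 m/s

a = μg = 0.5 × 9.8 = 4.900 m/s².
v²/(2a) = d ⇒ v = √(2 × 4.900 × 23) = √225.40 = 15.0133 m/s.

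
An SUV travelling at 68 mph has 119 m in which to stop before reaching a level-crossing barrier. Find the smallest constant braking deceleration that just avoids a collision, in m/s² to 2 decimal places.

68 mph × 0.44704 = 30.3987 m/s.
v² = 2a·d ⇒ a = v²/(2d) = 30.3987² / (2 × 119.000) = 924.081 / 238.000 = 3.8827 m/s².

Required deceleration ≈ 3.88 m/s²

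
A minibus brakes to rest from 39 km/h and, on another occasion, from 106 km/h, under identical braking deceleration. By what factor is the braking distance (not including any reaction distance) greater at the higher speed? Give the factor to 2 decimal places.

Factor ≈ 7.39

Braking distance d = v²/(2a), so with a fixed, d ∝ v².
Factor = (106/39)² = 2.7179² = 7.3870.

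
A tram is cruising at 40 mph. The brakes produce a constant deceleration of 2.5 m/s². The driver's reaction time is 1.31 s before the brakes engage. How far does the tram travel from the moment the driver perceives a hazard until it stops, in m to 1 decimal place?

Total stopping distance ≈ 87.4 m

40 mph × 0.44704 = 17.8816 m/s.
Reaction distance = v·t_r = 17.8816 × 1.31 = 23.425 m.
Braking distance = v²/(2a) = 17.8816² / (2 × 2.500) = 319.752 / 5.000 = 63.950 m.
Total = 23.425 + 63.950 = 87.375 m.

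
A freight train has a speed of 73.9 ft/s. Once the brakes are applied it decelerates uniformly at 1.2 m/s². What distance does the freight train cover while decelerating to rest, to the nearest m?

73.9 ft/s × 0.3048 = 22.5247 m/s.
Braking distance = v²/(2a) = 22.5247² / (2 × 1.200) = 507.362 / 2.400 = 211.401 m.

Braking distance ≈ 211 m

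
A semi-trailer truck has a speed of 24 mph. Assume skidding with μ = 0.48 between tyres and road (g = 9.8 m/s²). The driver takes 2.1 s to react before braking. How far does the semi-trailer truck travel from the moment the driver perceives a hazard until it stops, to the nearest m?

Total stopping distance ≈ 35 m

24 mph × 0.44704 = 10.7290 m/s.
a = μg = 0.48 × 9.8 = 4.704 m/s².
Reaction distance = v·t_r = 10.7290 × 2.1 = 22.531 m.
Braking distance = v²/(2a) = 10.7290² / (2 × 4.704) = 115.111 / 9.408 = 12.235 m.
Total = 22.531 + 12.235 = 34.766 m.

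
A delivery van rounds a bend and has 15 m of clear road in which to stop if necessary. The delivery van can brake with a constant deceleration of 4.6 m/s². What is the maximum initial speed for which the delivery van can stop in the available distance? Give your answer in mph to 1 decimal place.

Maximum speed ≈ 26.3 mph

v²/(2a) = d ⇒ v = √(2 × 4.600 × 15) = √138.00 = 11.7473 m/s.
11.7473 m/s ÷ 0.44704 = 26.278 mph.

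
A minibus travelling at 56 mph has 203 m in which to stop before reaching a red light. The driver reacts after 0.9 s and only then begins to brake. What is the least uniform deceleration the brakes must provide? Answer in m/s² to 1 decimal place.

56 mph × 0.44704 = 25.0342 m/s.
Distance covered during reaction = 25.0342 × 0.9 = 22.531 m.
Distance available for braking: 203 − 22.531 = 180.469 m.
v² = 2a·d ⇒ a = v²/(2d) = 25.0342² / (2 × 180.469) = 626.711 / 360.938 = 1.7363 m/s².

Required deceleration ≈ 1.7 m/s²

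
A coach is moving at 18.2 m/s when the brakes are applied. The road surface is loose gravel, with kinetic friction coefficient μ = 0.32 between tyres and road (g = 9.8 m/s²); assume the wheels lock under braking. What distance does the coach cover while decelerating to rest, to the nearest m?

Braking distance ≈ 53 m

a = μg = 0.32 × 9.8 = 3.136 m/s².
Braking distance = v²/(2a) = 18.2000² / (2 × 3.136) = 331.240 / 6.272 = 52.812 m.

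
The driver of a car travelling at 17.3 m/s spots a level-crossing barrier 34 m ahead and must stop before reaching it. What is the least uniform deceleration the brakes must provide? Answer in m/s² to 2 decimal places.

Required deceleration ≈ 4.40 m/s²

v² = 2a·d ⇒ a = v²/(2d) = 17.3000² / (2 × 34.000) = 299.290 / 68.000 = 4.4013 m/s².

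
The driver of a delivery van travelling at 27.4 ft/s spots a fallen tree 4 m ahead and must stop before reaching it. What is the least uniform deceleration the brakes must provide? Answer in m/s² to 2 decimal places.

Required deceleration ≈ 8.72 m/s²

27.4 ft/s × 0.3048 = 8.3515 m/s.
v² = 2a·d ⇒ a = v²/(2d) = 8.3515² / (2 × 4.000) = 69.748 / 8.000 = 8.7185 m/s².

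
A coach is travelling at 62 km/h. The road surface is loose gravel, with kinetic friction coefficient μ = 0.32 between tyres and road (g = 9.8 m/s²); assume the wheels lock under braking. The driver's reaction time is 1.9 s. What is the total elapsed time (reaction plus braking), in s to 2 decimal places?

62 km/h ÷ 3.6 = 17.2222 m/s.
a = μg = 0.32 × 9.8 = 3.136 m/s².
Braking time = v/a = 17.2222 / 3.136 = 5.492 s.
Total = 1.9 + 5.492 = 7.392 s.

Total time ≈ 7.39 s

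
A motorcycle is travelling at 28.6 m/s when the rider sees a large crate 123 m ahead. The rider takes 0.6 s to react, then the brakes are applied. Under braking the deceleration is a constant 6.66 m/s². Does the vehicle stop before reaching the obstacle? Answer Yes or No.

Reaction distance = 28.6000 × 0.6 = 17.160 m.
Braking distance = v²/(2a) = 817.960 / 13.320 = 61.408 m.
Total stopping distance = 17.160 + 61.408 = 78.568 m, vs 123 m available — it stops with 123 − 78.568 = 44.432 m to spare.

Yes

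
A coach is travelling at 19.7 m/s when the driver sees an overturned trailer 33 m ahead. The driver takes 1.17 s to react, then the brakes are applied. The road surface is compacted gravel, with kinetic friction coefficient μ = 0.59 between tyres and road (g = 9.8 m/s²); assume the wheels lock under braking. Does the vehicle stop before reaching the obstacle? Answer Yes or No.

No

a = μg = 0.59 × 9.8 = 5.782 m/s².
Reaction distance = 19.7000 × 1.17 = 23.049 m.
Braking distance = v²/(2a) = 388.090 / 11.564 = 33.560 m.
Total stopping distance = 23.049 + 33.560 = 56.609 m, vs 33 m available — it cannot stop in time and overshoots by 56.609 − 33 = 23.609 m.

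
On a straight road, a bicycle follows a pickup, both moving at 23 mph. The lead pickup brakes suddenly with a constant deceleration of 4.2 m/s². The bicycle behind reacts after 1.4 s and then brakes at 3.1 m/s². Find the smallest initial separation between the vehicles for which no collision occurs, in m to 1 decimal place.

Minimum gap ≈ 18.9 m

23 mph × 0.44704 = 10.2819 m/s.
Leader travels v²/(2a_L) = 105.717 / 8.400 = 12.585 m before stopping.
Follower covers v·t_r = 10.2819 × 1.4 = 14.395 m while reacting, then v²/(2a_F) = 105.717 / 6.200 = 17.051 m while braking, for a total of 14.395 + 17.051 = 31.446 m.
Since a_F ≤ a_L and the follower starts braking later, the follower is never slower than the leader, so the closest approach is when both have stopped.
Minimum gap = 31.446 − 12.585 = 18.861 m.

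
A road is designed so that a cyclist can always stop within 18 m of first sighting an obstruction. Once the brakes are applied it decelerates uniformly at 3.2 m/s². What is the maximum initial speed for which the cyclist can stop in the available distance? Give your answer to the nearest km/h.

Maximum speed ≈ 39 km/h

v²/(2a) = d ⇒ v = √(2 × 3.200 × 18) = √115.20 = 10.7331 m/s.
10.7331 m/s × 3.6 = 38.639 km/h.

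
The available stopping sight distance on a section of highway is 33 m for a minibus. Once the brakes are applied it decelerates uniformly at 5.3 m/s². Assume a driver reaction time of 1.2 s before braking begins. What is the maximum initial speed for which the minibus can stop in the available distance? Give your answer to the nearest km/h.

Stopping distance: v·t_r + v²/(2a) = 33 with t_r = 1.2 s and a = 5.300 m/s².
So v² + 12.720 v − 349.80 = 0.
Positive root: v = −a·t_r + √((a·t_r)² + 2a·d) = −6.360 + √(40.450 + 349.80) = 13.3947 m/s.
13.3947 m/s × 3.6 = 48.221 km/h.

Maximum speed ≈ 48 km/h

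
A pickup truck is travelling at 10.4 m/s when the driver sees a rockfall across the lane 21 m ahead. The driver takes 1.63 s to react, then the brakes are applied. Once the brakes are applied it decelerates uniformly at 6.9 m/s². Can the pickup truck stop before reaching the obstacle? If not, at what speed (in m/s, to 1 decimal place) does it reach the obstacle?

Reaction distance = 10.4000 × 1.63 = 16.952 m.
Braking distance needed to stop: v²/(2a) = 108.160 / 13.800 = 7.838 m, so total needed = 16.952 + 7.838 = 24.790 m > 21 m — it cannot stop.
Distance remaining when braking begins: 21 − 16.952 = 4.048 m.
v² = v₀² − 2a·d = 108.160 − 2 × 6.900 × 4.048 = 52.298 m²/s².
v = √52.298 = 7.232 m/s.

No — it strikes the obstacle at 7.2 m/s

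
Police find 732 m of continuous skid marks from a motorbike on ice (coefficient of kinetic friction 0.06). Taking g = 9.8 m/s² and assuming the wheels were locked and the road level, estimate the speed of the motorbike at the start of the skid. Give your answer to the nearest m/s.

Initial speed ≈ 29 m/s

Deceleration a = μg = 0.06 × 9.8 = 0.588 m/s².
v = √(2a·d) = √(2 × 0.588 × 732) = √860.832 = 29.3399 m/s.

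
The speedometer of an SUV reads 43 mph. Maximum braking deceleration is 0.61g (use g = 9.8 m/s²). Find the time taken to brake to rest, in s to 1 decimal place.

43 mph × 0.44704 = 19.2227 m/s.
a = 0.61 × 9.8 = 5.978 m/s².
Braking time = v/a = 19.2227 / 5.978 = 3.216 s.

Braking time ≈ 3.2 s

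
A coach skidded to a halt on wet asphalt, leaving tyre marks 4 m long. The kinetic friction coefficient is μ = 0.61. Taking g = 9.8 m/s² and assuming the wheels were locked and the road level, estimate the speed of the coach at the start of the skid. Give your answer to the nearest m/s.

Deceleration a = μg = 0.61 × 9.8 = 5.978 m/s².
v = √(2a·d) = √(2 × 5.978 × 4) = √47.824 = 6.9155 m/s.

Initial speed ≈ 7 m/s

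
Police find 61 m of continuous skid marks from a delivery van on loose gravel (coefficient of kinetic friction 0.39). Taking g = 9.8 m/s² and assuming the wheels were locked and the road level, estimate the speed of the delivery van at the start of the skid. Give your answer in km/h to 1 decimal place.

Initial speed ≈ 77.7 km/h

Deceleration a = μg = 0.39 × 9.8 = 3.822 m/s².
v = √(2a·d) = √(2 × 3.822 × 61) = √466.284 = 21.5936 m/s.
= 21.5936 × 3.6 = 77.737 km/h.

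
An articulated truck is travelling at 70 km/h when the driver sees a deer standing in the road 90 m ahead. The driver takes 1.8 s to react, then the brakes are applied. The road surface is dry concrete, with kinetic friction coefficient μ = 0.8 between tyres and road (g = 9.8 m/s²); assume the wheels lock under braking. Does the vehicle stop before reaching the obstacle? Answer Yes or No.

Yes

70 km/h ÷ 3.6 = 19.4444 m/s.
a = μg = 0.8 × 9.8 = 7.840 m/s².
Reaction distance = 19.4444 × 1.8 = 35.000 m.
Braking distance = v²/(2a) = 378.085 / 15.680 = 24.113 m.
Total stopping distance = 35.000 + 24.113 = 59.113 m, vs 90 m available — it stops with 90 − 59.113 = 30.887 m to spare.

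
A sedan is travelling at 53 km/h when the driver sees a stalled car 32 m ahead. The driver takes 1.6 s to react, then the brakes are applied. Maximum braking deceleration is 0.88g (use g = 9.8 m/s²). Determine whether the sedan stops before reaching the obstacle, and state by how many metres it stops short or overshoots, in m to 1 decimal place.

No — it overshoots by 4.1 m

53 km/h ÷ 3.6 = 14.7222 m/s.
a = 0.88 × 9.8 = 8.624 m/s².
Reaction distance = 14.7222 × 1.6 = 23.556 m.
Braking distance = v²/(2a) = 216.743 / 17.248 = 12.566 m.
Total stopping distance = 23.556 + 12.566 = 36.122 m, vs 32 m available — it cannot stop in time and overshoots by 36.122 − 32 = 4.122 m.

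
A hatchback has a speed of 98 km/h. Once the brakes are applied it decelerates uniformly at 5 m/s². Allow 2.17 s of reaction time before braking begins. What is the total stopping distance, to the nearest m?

Total stopping distance ≈ 133 m

98 km/h ÷ 3.6 = 27.2222 m/s.
Reaction distance = v·t_r = 27.2222 × 2.17 = 59.072 m.
Braking distance = v²/(2a) = 27.2222² / (2 × 5.000) = 741.048 / 10.000 = 74.105 m.
Total = 59.072 + 74.105 = 133.177 m.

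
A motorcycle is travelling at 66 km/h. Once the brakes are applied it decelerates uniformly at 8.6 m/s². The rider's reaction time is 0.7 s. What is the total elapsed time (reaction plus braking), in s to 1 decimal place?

66 km/h ÷ 3.6 = 18.3333 m/s.
Braking time = v/a = 18.3333 / 8.600 = 2.132 s.
Total = 0.7 + 2.132 = 2.832 s.

Total time ≈ 2.8 s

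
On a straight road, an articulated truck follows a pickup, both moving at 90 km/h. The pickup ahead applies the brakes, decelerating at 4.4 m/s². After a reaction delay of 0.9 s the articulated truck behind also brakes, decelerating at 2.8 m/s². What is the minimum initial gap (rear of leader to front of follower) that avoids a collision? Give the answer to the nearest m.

Minimum gap ≈ 63 m

90 km/h ÷ 3.6 = 25.0000 m/s.
Leader travels v²/(2a_L) = 625.000 / 8.800 = 71.023 m before stopping.
Follower covers v·t_r = 25.0000 × 0.9 = 22.500 m while reacting, then v²/(2a_F) = 625.000 / 5.600 = 111.607 m while braking, for a total of 22.500 + 111.607 = 134.107 m.
Since a_F ≤ a_L and the follower starts braking later, the follower is never slower than the leader, so the closest approach is when both have stopped.
Minimum gap = 134.107 − 71.023 = 63.084 m.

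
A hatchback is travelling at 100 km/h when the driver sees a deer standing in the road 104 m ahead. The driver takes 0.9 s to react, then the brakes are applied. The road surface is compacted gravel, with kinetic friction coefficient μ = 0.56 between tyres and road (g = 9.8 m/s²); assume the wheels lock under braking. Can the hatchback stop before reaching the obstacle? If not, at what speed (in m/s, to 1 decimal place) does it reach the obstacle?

Yes — it stops about 8.7 m short of the obstacle, so it never reaches it

100 km/h ÷ 3.6 = 27.7778 m/s.
a = μg = 0.56 × 9.8 = 5.488 m/s².
Reaction distance = 27.7778 × 0.9 = 25.000 m.
Braking distance = v²/(2a) = 771.606 / 10.976 = 70.299 m.
Total stopping distance = 25.000 + 70.299 = 95.299 m, vs 104 m available — it stops with 104 − 95.299 = 8.701 m to spare.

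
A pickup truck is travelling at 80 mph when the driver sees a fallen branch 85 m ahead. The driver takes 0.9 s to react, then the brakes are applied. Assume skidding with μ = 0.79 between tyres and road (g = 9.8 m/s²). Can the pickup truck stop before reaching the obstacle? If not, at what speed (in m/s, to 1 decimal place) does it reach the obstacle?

No — it strikes the obstacle at 21.5 m/s

80 mph × 0.44704 = 35.7632 m/s.
a = μg = 0.79 × 9.8 = 7.742 m/s².
Reaction distance = 35.7632 × 0.9 = 32.187 m.
Braking distance needed to stop: v²/(2a) = 1279.006 / 15.484 = 82.602 m, so total needed = 32.187 + 82.602 = 114.789 m > 85 m — it cannot stop.
Distance remaining when braking begins: 85 − 32.187 = 52.813 m.
v² = v₀² − 2a·d = 1279.006 − 2 × 7.742 × 52.813 = 461.250 m²/s².
v = √461.250 = 21.477 m/s.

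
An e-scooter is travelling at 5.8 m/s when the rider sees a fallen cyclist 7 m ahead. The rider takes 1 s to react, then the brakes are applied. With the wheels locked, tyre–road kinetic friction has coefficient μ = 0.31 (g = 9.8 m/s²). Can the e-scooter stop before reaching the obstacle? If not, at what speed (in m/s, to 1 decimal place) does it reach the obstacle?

a = μg = 0.31 × 9.8 = 3.038 m/s².
Reaction distance = 5.8000 × 1 = 5.800 m.
Braking distance needed to stop: v²/(2a) = 33.640 / 6.076 = 5.537 m, so total needed = 5.800 + 5.537 = 11.337 m > 7 m — it cannot stop.
Distance remaining when braking begins: 7 − 5.800 = 1.200 m.
v² = v₀² − 2a·d = 33.640 − 2 × 3.038 × 1.200 = 26.349 m²/s².
v = √26.349 = 5.133 m/s.

No — it strikes the obstacle at 5.1 m/s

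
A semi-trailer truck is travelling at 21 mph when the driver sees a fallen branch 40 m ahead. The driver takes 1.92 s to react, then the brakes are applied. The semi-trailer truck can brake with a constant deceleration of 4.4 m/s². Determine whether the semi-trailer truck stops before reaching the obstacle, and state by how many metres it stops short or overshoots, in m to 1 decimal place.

21 mph × 0.44704 = 9.3878 m/s.
Reaction distance = 9.3878 × 1.92 = 18.025 m.
Braking distance = v²/(2a) = 88.131 / 8.800 = 10.015 m.
Total stopping distance = 18.025 + 10.015 = 28.040 m, vs 40 m available — it stops with 40 − 28.040 = 11.960 m to spare.

Yes — it stops 12.0 m short of the obstacle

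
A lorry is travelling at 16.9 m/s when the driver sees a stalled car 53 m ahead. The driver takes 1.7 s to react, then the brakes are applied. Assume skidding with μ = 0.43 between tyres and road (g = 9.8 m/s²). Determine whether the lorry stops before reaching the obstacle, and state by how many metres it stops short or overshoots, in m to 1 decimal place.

a = μg = 0.43 × 9.8 = 4.214 m/s².
Reaction distance = 16.9000 × 1.7 = 28.730 m.
Braking distance = v²/(2a) = 285.610 / 8.428 = 33.888 m.
Total stopping distance = 28.730 + 33.888 = 62.618 m, vs 53 m available — it cannot stop in time and overshoots by 62.618 − 53 = 9.618 m.

No — it overshoots by 9.6 m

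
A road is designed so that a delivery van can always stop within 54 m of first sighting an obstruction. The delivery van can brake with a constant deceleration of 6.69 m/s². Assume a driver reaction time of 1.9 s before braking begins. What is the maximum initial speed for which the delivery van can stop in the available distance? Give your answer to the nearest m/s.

Maximum speed ≈ 17 m/s

Stopping distance: v·t_r + v²/(2a) = 54 with t_r = 1.9 s and a = 6.690 m/s².
So v² + 25.422 v − 722.52 = 0.
Positive root: v = −a·t_r + √((a·t_r)² + 2a·d) = −12.711 + √(161.570 + 722.52) = 17.0227 m/s.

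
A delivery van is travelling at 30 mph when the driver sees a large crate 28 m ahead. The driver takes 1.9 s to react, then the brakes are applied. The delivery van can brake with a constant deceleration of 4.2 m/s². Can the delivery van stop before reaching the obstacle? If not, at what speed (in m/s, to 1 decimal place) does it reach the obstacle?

No — it strikes the obstacle at 12.6 m/s

30 mph × 0.44704 = 13.4112 m/s.
Reaction distance = 13.4112 × 1.9 = 25.481 m.
Braking distance needed to stop: v²/(2a) = 179.860 / 8.400 = 21.412 m, so total needed = 25.481 + 21.412 = 46.893 m > 28 m — it cannot stop.
Distance remaining when braking begins: 28 − 25.481 = 2.519 m.
v² = v₀² − 2a·d = 179.860 − 2 × 4.200 × 2.519 = 158.700 m²/s².
v = √158.700 = 12.598 m/s.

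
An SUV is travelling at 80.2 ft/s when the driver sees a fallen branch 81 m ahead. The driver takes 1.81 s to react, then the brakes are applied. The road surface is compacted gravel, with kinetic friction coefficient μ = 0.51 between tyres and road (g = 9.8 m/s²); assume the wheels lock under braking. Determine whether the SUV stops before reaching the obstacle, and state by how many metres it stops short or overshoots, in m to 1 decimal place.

80.2 ft/s × 0.3048 = 24.4450 m/s.
a = μg = 0.51 × 9.8 = 4.998 m/s².
Reaction distance = 24.4450 × 1.81 = 44.245 m.
Braking distance = v²/(2a) = 597.558 / 9.996 = 59.780 m.
Total stopping distance = 44.245 + 59.780 = 104.025 m, vs 81 m available — it cannot stop in time and overshoots by 104.025 − 81 = 23.025 m.

No — it overshoots by 23.0 m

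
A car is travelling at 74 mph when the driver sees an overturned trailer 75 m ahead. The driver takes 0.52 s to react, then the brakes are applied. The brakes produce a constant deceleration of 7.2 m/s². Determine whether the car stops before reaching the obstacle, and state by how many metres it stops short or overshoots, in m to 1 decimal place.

74 mph × 0.44704 = 33.0810 m/s.
Reaction distance = 33.0810 × 0.52 = 17.202 m.
Braking distance = v²/(2a) = 1094.353 / 14.400 = 75.997 m.
Total stopping distance = 17.202 + 75.997 = 93.199 m, vs 75 m available — it cannot stop in time and overshoots by 93.199 − 75 = 18.199 m.

No — it overshoots by 18.2 m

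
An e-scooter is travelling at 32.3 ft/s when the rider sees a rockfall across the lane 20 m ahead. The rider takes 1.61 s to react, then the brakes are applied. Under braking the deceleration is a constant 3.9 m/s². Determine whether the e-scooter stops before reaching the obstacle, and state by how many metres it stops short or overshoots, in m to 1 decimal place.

No — it overshoots by 8.3 m

32.3 ft/s × 0.3048 = 9.8450 m/s.
Reaction distance = 9.8450 × 1.61 = 15.850 m.
Braking distance = v²/(2a) = 96.924 / 7.800 = 12.426 m.
Total stopping distance = 15.850 + 12.426 = 28.276 m, vs 20 m available — it cannot stop in time and overshoots by 28.276 − 20 = 8.276 m.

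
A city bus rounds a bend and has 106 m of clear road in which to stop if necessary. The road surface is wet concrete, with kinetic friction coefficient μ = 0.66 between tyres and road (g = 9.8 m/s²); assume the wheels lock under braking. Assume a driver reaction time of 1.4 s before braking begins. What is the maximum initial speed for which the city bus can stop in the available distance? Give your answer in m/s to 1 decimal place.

Maximum speed ≈ 29.1 m/s

a = μg = 0.66 × 9.8 = 6.468 m/s².
Stopping distance: v·t_r + v²/(2a) = 106 with t_r = 1.4 s and a = 6.468 m/s².
So v² + 18.110 v − 1371.22 = 0.
Positive root: v = −a·t_r + √((a·t_r)² + 2a·d) = −9.055 + √(81.993 + 1371.22) = 29.0660 m/s.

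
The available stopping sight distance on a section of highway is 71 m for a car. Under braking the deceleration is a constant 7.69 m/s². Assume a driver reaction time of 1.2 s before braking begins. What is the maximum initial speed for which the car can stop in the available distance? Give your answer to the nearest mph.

Stopping distance: v·t_r + v²/(2a) = 71 with t_r = 1.2 s and a = 7.690 m/s².
So v² + 18.456 v − 1091.98 = 0.
Positive root: v = −a·t_r + √((a·t_r)² + 2a·d) = −9.228 + √(85.156 + 1091.98) = 25.0814 m/s.
25.0814 m/s ÷ 0.44704 = 56.105 mph.

Maximum speed ≈ 56 mph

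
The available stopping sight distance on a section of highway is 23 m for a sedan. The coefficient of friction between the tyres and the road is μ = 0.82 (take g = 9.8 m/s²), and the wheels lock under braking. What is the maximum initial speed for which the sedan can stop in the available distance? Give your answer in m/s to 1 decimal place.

Maximum speed ≈ 19.2 m/s

a = μg = 0.82 × 9.8 = 8.036 m/s².
v²/(2a) = d ⇒ v = √(2 × 8.036 × 23) = √369.66 = 19.2265 m/s.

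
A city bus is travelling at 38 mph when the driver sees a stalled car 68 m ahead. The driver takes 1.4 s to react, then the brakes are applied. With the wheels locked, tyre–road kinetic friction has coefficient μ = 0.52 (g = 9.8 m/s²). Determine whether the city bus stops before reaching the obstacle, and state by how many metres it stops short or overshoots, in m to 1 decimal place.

Yes — it stops 15.9 m short of the obstacle

38 mph × 0.44704 = 16.9875 m/s.
a = μg = 0.52 × 9.8 = 5.096 m/s².
Reaction distance = 16.9875 × 1.4 = 23.782 m.
Braking distance = v²/(2a) = 288.575 / 10.192 = 28.314 m.
Total stopping distance = 23.782 + 28.314 = 52.096 m, vs 68 m available — it stops with 68 − 52.096 = 15.904 m to spare.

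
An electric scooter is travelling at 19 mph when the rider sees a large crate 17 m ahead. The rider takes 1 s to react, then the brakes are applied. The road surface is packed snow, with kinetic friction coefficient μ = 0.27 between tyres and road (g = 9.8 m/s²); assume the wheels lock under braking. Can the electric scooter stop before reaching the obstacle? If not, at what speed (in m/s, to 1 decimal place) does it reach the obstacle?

19 mph × 0.44704 = 8.4938 m/s.
a = μg = 0.27 × 9.8 = 2.646 m/s².
Reaction distance = 8.4938 × 1 = 8.494 m.
Braking distance needed to stop: v²/(2a) = 72.145 / 5.292 = 13.633 m, so total needed = 8.494 + 13.633 = 22.127 m > 17 m — it cannot stop.
Distance remaining when braking begins: 17 − 8.494 = 8.506 m.
v² = v₀² − 2a·d = 72.145 − 2 × 2.646 × 8.506 = 27.131 m²/s².
v = √27.131 = 5.209 m/s.

No — it strikes the obstacle at 5.2 m/s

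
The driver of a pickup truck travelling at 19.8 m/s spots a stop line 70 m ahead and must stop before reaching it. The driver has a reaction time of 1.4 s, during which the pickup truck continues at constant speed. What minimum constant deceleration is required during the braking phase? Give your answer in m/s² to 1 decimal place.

Required deceleration ≈ 4.6 m/s²

Distance covered during reaction = 19.8000 × 1.4 = 27.720 m.
Distance available for braking: 70 − 27.720 = 42.280 m.
v² = 2a·d ⇒ a = v²/(2d) = 19.8000² / (2 × 42.280) = 392.040 / 84.560 = 4.6362 m/s².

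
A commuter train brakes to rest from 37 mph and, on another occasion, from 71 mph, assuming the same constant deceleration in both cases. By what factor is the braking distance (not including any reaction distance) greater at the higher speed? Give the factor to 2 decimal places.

Braking distance d = v²/(2a), so with a fixed, d ∝ v².
Factor = (71/37)² = 1.9189² = 3.6822.

Factor ≈ 3.68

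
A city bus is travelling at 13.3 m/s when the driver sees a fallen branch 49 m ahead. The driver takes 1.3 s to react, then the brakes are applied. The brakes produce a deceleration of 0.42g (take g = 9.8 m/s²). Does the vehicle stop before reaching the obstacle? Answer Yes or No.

Yes

a = 0.42 × 9.8 = 4.116 m/s².
Reaction distance = 13.3000 × 1.3 = 17.290 m.
Braking distance = v²/(2a) = 176.890 / 8.232 = 21.488 m.
Total stopping distance = 17.290 + 21.488 = 38.778 m, vs 49 m available — it stops with 49 − 38.778 = 10.222 m to spare.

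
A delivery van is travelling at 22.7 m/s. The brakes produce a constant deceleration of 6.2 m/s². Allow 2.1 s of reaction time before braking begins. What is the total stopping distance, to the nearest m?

Total stopping distance ≈ 89 m

Reaction distance = v·t_r = 22.7000 × 2.1 = 47.670 m.
Braking distance = v²/(2a) = 22.7000² / (2 × 6.200) = 515.290 / 12.400 = 41.556 m.
Total = 47.670 + 41.556 = 89.226 m.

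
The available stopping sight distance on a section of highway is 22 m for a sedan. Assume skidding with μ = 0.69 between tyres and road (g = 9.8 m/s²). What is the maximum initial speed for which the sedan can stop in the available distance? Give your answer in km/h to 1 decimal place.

a = μg = 0.69 × 9.8 = 6.762 m/s².
v²/(2a) = d ⇒ v = √(2 × 6.762 × 22) = √297.53 = 17.2491 m/s.
17.2491 m/s × 3.6 = 62.097 km/h.

Maximum speed ≈ 62.1 km/h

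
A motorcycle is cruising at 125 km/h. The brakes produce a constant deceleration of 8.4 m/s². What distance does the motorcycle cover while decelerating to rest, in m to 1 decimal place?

125 km/h ÷ 3.6 = 34.7222 m/s.
Braking distance = v²/(2a) = 34.7222² / (2 × 8.400) = 1205.631 / 16.800 = 71.764 m.

Braking distance ≈ 71.8 m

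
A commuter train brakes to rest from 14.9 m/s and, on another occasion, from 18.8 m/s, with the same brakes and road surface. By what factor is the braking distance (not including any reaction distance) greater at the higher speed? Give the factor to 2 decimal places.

Braking distance d = v²/(2a), so with a fixed, d ∝ v².
Factor = (18.8/14.9)² = 1.2617² = 1.5919.

Factor ≈ 1.59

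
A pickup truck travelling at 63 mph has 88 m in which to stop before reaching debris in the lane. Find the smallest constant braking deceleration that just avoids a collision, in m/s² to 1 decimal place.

63 mph × 0.44704 = 28.1635 m/s.
v² = 2a·d ⇒ a = v²/(2d) = 28.1635² / (2 × 88.000) = 793.183 / 176.000 = 4.5067 m/s².

Required deceleration ≈ 4.5 m/s²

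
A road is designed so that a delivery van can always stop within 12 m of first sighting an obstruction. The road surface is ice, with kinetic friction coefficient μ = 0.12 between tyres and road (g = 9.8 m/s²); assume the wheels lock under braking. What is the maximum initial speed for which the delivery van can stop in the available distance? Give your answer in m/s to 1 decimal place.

a = μg = 0.12 × 9.8 = 1.176 m/s².
v²/(2a) = d ⇒ v = √(2 × 1.176 × 12) = √28.22 = 5.3122 m/s.

Maximum speed ≈ 5.3 m/s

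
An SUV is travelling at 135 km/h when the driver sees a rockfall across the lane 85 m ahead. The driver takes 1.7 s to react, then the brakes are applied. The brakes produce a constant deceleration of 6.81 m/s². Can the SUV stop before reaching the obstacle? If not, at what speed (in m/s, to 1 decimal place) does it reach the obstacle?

No — it strikes the obstacle at 33.4 m/s

135 km/h ÷ 3.6 = 37.5000 m/s.
Reaction distance = 37.5000 × 1.7 = 63.750 m.
Braking distance needed to stop: v²/(2a) = 1406.250 / 13.620 = 103.249 m, so total needed = 63.750 + 103.249 = 166.999 m > 85 m — it cannot stop.
Distance remaining when braking begins: 85 − 63.750 = 21.250 m.
v² = v₀² − 2a·d = 1406.250 − 2 × 6.810 × 21.250 = 1116.825 m²/s².
v = √1116.825 = 33.419 m/s.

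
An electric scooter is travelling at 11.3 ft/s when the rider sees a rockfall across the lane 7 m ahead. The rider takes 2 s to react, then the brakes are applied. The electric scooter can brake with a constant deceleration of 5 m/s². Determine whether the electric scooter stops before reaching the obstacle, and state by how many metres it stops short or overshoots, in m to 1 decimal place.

11.3 ft/s × 0.3048 = 3.4442 m/s.
Reaction distance = 3.4442 × 2 = 6.888 m.
Braking distance = v²/(2a) = 11.863 / 10.000 = 1.186 m.
Total stopping distance = 6.888 + 1.186 = 8.074 m, vs 7 m available — it cannot stop in time and overshoots by 8.074 − 7 = 1.074 m.

No — it overshoots by 1.1 m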